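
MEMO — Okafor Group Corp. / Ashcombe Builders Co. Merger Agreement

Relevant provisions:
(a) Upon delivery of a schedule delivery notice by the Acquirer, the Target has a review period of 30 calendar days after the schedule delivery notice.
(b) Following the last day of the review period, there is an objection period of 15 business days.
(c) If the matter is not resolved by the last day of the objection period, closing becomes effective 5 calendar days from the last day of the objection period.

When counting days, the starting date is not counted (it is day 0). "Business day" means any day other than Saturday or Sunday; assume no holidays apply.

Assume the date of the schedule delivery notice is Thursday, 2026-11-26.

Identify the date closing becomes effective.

2027-01-20

The last day of the review period: 30 calendar days after 2026-11-26 is 2026-12-26.
From Saturday, 2026-12-26, 15 business days (Dec 28, Dec 29, Dec 30, Dec 31, …, Jan 13, Jan 14, Jan 15, skipping weekends) brings us to Friday, 2027-01-15, which is the last day of the objection period.
The date closing becomes effective: 2027-01-15 + 5 days = 2027-01-20.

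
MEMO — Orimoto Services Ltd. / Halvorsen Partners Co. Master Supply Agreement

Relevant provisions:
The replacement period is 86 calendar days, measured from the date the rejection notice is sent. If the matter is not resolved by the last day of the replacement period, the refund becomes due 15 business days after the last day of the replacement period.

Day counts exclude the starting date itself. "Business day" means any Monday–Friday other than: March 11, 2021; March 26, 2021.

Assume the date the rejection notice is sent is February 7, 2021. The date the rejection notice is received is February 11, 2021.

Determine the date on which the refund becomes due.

May 25, 2021

The last day of the replacement period: 86 calendar days after February 7, 2021 is May 4, 2021.
From Tuesday, May 4, 2021, 15 business days (May 5, May 6, May 7, May 10, …, May 21, May 24, May 25, skipping weekends) brings us to Tuesday, May 25, 2021, which is the date on which the refund becomes due.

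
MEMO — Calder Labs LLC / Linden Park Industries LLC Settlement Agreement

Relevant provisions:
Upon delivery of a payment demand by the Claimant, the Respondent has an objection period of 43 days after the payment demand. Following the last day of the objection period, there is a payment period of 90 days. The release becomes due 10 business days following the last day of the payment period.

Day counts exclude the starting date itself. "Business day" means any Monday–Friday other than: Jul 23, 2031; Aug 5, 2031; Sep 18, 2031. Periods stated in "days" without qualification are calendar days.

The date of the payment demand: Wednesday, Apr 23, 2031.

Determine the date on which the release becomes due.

Sep 17, 2031

The last day of the objection period: 43 calendar days after Apr 23, 2031 is Jun 5, 2031.
The last day of the payment period: Jun 5, 2031 + 90 days = Sep 3, 2031.
The date on which the release becomes due: counting 10 business days from Wednesday, Sep 3, 2031 (Sep 4, Sep 5, Sep 8, Sep 9, Sep 10, Sep 11, Sep 12, Sep 15, Sep 16, Sep 17, skipping weekends) reaches Wednesday, Sep 17, 2031.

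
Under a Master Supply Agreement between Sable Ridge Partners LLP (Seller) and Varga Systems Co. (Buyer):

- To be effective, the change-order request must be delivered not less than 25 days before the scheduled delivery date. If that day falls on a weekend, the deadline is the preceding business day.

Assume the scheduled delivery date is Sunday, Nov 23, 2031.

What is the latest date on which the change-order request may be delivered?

Oct 29, 2031

Counting back 25 calendar days from Nov 23, 2031 gives Oct 29, 2031. That is a Wednesday, so no adjustment is needed.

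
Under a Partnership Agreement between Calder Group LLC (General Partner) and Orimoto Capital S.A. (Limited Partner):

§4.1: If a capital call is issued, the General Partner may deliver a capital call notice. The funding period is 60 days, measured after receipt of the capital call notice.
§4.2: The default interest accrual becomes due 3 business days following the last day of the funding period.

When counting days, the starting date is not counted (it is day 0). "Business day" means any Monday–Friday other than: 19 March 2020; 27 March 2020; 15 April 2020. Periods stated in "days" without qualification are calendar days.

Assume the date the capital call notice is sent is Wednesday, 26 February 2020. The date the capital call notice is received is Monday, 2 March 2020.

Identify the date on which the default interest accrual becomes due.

6 May 2020

Adding 60 calendar days to 2 March 2020 gives 1 May 2020, which is the last day of the funding period.
From Friday, 1 May 2020, 3 business days (May 4, May 5, May 6, skipping weekends) brings us to Wednesday, 6 May 2020, which is the date on which the default interest accrual becomes due.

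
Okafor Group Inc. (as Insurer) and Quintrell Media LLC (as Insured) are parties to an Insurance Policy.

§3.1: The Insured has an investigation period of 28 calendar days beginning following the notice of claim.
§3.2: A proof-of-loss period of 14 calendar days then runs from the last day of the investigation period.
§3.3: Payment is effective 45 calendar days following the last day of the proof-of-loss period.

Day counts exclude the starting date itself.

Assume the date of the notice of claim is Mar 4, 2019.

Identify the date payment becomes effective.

May 30, 2019

The last day of the investigation period: Mar 4, 2019 + 28 days = Apr 1, 2019.
Adding 14 calendar days to Apr 1, 2019 gives Apr 15, 2019, which is the last day of the proof-of-loss period.
The date payment becomes effective: 45 calendar days after Apr 15, 2019 is May 30, 2019.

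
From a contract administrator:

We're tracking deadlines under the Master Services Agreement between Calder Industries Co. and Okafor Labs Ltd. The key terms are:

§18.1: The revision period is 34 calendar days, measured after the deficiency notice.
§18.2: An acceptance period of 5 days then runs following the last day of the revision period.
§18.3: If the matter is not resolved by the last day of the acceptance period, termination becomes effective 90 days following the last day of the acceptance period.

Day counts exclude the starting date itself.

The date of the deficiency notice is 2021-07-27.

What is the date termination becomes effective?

Adding 34 calendar days to 2021-07-27 gives 2021-08-30, which is the last day of the revision period.
Adding 5 calendar days to 2021-08-30 gives 2021-09-04, which is the last day of the acceptance period.
The date termination becomes effective: 90 calendar days after 2021-09-04 is 2021-12-03.

2021-12-03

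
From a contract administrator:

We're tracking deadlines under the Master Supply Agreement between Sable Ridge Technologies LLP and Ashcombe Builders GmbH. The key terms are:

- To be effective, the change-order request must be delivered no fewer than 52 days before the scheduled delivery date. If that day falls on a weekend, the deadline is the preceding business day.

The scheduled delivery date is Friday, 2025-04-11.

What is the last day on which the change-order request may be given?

Counting back 52 calendar days from 2025-04-11 gives 2025-02-18. That is a Tuesday, so no adjustment is needed.

2025-02-18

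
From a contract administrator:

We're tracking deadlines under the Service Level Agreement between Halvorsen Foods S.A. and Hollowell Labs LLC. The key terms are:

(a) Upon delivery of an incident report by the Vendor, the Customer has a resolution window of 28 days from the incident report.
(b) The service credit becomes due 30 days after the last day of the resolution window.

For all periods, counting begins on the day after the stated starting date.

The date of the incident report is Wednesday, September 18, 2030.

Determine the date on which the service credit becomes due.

November 15, 2030

Adding 28 calendar days to September 18, 2030 gives October 16, 2030, which is the last day of the resolution window.
The date on which the service credit becomes due: 30 calendar days after October 16, 2030 is November 15, 2030.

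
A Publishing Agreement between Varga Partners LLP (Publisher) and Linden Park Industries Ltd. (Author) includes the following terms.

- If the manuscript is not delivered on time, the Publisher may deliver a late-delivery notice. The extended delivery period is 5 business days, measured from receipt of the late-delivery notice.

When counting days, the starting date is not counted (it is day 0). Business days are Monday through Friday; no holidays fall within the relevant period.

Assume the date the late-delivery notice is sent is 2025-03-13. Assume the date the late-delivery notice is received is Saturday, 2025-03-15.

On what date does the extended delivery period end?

2025-03-21

The last day of the extended delivery period: counting 5 business days from Saturday, 2025-03-15 (Mar 17, Mar 18, Mar 19, Mar 20, Mar 21, skipping weekends) reaches Friday, 2025-03-21.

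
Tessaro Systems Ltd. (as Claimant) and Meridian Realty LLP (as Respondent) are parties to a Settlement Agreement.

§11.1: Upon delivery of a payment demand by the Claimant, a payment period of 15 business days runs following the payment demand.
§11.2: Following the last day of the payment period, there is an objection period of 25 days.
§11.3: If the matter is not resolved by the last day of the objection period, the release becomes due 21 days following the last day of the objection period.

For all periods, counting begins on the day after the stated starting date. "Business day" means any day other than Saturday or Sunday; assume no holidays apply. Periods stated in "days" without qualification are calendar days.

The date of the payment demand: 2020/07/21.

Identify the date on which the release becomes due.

2020/09/26

The last day of the payment period: counting 15 business days from Tuesday, 2020/07/21 (Jul 22, Jul 23, Jul 24, Jul 27, …, Aug 7, Aug 10, Aug 11, skipping weekends) reaches Tuesday, 2020/08/11.
The last day of the objection period: 2020/08/11 + 25 days = 2020/09/05.
Adding 21 calendar days to 2020/09/05 gives 2020/09/26, which is the date on which the release becomes due.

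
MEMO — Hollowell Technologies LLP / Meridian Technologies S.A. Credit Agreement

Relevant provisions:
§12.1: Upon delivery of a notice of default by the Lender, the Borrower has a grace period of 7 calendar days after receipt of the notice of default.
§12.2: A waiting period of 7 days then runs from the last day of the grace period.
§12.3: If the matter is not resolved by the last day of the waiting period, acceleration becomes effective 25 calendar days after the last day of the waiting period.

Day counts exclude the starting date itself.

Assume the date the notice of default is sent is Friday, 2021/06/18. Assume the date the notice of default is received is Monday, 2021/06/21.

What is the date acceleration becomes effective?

Adding 7 calendar days to 2021/06/21 gives 2021/06/28, which is the last day of the grace period.
Adding 7 calendar days to 2021/06/28 gives 2021/07/05, which is the last day of the waiting period.
The date acceleration becomes effective: 25 calendar days after 2021/07/05 is 2021/07/30.

2021/07/30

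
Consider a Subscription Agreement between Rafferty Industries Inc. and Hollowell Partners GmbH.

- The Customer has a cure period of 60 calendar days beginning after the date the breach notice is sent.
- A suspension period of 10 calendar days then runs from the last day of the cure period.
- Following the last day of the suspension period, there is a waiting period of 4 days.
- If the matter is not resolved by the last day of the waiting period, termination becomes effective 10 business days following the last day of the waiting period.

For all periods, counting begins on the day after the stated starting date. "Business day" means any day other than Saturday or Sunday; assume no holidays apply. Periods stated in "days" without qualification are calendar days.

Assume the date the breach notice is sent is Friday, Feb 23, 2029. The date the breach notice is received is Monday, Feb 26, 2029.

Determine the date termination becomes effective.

May 22, 2029

The last day of the cure period: 60 calendar days after Feb 23, 2029 is Apr 24, 2029.
The last day of the suspension period: 10 calendar days after Apr 24, 2029 is May 4, 2029.
The last day of the waiting period: May 4, 2029 + 4 days = May 8, 2029.
The date termination becomes effective: counting 10 business days from Tuesday, May 8, 2029 (May 9, May 10, May 11, May 14, May 15, May 16, May 17, May 18, May 21, May 22, skipping weekends) reaches Tuesday, May 22, 2029.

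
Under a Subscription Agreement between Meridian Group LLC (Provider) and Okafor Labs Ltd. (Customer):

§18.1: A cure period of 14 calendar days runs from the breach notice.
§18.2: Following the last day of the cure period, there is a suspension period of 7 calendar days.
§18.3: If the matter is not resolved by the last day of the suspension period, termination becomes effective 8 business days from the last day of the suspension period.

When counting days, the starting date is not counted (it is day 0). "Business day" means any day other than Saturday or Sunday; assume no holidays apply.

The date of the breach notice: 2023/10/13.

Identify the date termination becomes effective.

The last day of the cure period: 2023/10/13 + 14 days = 2023/10/27.
Adding 7 calendar days to 2023/10/27 gives 2023/11/03, which is the last day of the suspension period.
From Friday, 2023/11/03, 8 business days (Nov 6, Nov 7, Nov 8, Nov 9, Nov 10, Nov 13, Nov 14, Nov 15, skipping weekends) brings us to Wednesday, 2023/11/15, which is the date termination becomes effective.

2023/11/15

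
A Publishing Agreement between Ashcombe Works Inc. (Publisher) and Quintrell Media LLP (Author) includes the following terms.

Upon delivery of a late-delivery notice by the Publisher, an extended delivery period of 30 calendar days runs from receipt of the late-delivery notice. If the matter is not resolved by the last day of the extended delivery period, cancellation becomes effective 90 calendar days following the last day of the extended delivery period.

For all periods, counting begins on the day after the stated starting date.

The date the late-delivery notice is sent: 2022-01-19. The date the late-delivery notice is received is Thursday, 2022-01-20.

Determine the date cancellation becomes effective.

The last day of the extended delivery period: 2022-01-20 + 30 days = 2022-02-19.
The date cancellation becomes effective: 90 calendar days after 2022-02-19 is 2022-05-20.

2022-05-20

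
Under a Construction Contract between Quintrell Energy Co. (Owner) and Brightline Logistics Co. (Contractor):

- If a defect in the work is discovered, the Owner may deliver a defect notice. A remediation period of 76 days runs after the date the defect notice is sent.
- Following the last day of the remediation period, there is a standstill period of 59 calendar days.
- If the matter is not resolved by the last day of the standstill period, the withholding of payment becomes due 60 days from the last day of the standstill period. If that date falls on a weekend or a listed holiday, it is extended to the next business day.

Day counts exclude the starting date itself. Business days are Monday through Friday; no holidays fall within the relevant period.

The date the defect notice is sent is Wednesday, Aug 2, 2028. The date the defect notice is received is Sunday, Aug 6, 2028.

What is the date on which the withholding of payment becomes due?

The last day of the remediation period: Aug 2, 2028 + 76 days = Oct 17, 2028.
Adding 59 calendar days to Oct 17, 2028 gives Dec 15, 2028, which is the last day of the standstill period.
Adding 60 calendar days to Dec 15, 2028 gives Feb 13, 2029, which is the date on which the withholding of payment becomes due. Feb 13, 2029 is a Tuesday, so no roll-forward applies.

Feb 13, 2029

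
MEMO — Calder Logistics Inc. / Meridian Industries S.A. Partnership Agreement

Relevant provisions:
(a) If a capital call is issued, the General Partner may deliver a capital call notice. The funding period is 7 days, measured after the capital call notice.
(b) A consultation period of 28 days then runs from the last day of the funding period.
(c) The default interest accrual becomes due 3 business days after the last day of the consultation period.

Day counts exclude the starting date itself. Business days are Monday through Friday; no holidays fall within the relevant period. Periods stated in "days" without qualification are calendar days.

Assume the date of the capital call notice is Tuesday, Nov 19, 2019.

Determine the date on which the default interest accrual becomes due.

The last day of the funding period: 7 calendar days after Nov 19, 2019 is Nov 26, 2019.
The last day of the consultation period: Nov 26, 2019 + 28 days = Dec 24, 2019.
The date on which the default interest accrual becomes due: 3 business days after Tuesday, Dec 24, 2019, skipping weekends — Dec 25, Dec 26, Dec 27 — lands on Friday, Dec 27, 2019.

Dec 27, 2019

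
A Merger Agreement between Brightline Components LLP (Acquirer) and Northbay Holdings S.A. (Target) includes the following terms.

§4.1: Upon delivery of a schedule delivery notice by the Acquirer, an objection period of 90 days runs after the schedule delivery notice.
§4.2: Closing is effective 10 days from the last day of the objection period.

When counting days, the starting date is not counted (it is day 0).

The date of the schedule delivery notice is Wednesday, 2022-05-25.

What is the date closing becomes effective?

The last day of the objection period: 2022-05-25 + 90 days = 2022-08-23.
The date closing becomes effective: 2022-08-23 + 10 days = 2022-09-02.

2022-09-02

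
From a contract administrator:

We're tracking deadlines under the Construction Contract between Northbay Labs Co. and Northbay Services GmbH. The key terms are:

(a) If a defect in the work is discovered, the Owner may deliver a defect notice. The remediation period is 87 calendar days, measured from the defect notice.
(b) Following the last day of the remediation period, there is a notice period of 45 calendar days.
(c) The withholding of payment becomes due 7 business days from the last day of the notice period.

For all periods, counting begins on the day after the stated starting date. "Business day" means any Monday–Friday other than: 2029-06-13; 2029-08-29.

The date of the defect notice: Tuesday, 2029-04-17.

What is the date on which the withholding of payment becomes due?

The last day of the remediation period: 2029-04-17 + 87 days = 2029-07-13.
Adding 45 calendar days to 2029-07-13 gives 2029-08-27, which is the last day of the notice period.
The date on which the withholding of payment becomes due: counting 7 business days from Monday, 2029-08-27 (Aug 28, Aug 30, Aug 31, Sep 3, Sep 4, Sep 5, Sep 6, skipping weekends and the listed holiday on Aug 29) reaches Thursday, 2029-09-06.

2029-09-06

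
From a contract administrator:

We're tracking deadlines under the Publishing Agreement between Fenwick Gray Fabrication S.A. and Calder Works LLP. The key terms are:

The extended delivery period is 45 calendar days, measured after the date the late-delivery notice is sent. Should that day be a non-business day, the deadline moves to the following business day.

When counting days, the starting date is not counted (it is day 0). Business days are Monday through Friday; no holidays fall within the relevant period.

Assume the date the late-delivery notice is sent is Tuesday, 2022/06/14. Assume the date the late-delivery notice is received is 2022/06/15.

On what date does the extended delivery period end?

Adding 45 calendar days to 2022/06/14 gives 2022/07/29, which is the last day of the extended delivery period. 2022/07/29 is a Friday, so no roll-forward applies.

2022/07/29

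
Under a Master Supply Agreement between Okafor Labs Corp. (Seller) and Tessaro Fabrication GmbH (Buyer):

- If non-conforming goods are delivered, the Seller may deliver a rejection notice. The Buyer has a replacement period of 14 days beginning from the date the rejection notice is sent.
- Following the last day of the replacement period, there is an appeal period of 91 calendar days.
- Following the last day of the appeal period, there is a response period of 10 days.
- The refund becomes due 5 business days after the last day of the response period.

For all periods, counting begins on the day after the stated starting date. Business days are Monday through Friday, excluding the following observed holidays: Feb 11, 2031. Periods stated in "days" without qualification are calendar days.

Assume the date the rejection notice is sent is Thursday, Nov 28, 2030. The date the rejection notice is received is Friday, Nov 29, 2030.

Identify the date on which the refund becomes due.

Mar 28, 2031

Adding 14 calendar days to Nov 28, 2030 gives Dec 12, 2030, which is the last day of the replacement period.
Adding 91 calendar days to Dec 12, 2030 gives Mar 13, 2031, which is the last day of the appeal period.
The last day of the response period: Mar 13, 2031 + 10 days = Mar 23, 2031.
From Sunday, Mar 23, 2031, 5 business days (Mar 24, Mar 25, Mar 26, Mar 27, Mar 28, skipping weekends) brings us to Friday, Mar 28, 2031, which is the date on which the refund becomes due.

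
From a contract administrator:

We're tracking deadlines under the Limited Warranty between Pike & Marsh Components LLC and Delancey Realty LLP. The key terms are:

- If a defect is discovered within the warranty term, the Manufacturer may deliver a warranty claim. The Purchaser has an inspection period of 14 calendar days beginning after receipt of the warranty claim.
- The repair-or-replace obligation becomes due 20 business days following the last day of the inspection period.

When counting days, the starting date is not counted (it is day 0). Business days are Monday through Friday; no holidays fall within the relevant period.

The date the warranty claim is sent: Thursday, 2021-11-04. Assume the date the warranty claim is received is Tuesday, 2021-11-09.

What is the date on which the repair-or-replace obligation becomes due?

The last day of the inspection period: 2021-11-09 + 14 days = 2021-11-23.
The date on which the repair-or-replace obligation becomes due: 20 business days after Tuesday, 2021-11-23, skipping weekends — Nov 24, Nov 25, Nov 26, Nov 29, …, Dec 17, Dec 20, Dec 21 — lands on Tuesday, 2021-12-21.

2021-12-21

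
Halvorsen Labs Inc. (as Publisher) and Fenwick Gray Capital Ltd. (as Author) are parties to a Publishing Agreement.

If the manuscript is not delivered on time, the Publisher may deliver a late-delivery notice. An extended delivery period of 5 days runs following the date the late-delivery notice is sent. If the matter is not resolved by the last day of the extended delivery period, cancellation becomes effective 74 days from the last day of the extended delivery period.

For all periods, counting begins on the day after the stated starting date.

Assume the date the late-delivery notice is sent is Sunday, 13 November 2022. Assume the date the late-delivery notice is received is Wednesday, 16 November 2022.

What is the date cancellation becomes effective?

Adding 5 calendar days to 13 November 2022 gives 18 November 2022, which is the last day of the extended delivery period.
The date cancellation becomes effective: 18 November 2022 + 74 days = 31 January 2023.

31 January 2023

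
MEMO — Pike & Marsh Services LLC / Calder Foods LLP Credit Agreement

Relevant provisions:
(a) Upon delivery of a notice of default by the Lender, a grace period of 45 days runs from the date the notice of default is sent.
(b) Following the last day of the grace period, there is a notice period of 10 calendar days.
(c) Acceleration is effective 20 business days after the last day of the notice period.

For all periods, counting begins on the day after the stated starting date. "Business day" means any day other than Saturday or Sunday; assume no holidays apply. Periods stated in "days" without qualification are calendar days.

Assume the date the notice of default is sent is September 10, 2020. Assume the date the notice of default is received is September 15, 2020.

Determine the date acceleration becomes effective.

The last day of the grace period: September 10, 2020 + 45 days = October 25, 2020.
Adding 10 calendar days to October 25, 2020 gives November 4, 2020, which is the last day of the notice period.
The date acceleration becomes effective: counting 20 business days from Wednesday, November 4, 2020 (Nov 5, Nov 6, Nov 9, Nov 10, …, Nov 30, Dec 1, Dec 2, skipping weekends) reaches Wednesday, December 2, 2020.

December 2, 2020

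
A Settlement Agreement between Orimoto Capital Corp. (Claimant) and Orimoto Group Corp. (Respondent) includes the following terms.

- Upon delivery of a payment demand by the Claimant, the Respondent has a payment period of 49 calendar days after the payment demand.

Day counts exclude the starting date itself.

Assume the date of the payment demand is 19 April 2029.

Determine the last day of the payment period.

The last day of the payment period: 49 calendar days after 19 April 2029 is 7 June 2029.

7 June 2029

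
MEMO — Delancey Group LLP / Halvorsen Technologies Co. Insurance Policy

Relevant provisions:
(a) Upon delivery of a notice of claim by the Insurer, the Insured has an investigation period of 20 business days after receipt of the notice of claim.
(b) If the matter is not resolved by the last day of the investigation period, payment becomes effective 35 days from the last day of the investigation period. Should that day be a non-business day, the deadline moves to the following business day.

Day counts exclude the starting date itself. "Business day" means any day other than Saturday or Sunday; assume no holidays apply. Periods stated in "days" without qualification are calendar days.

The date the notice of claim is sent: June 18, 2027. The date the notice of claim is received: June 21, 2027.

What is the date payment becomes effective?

The last day of the investigation period: 20 business days after Monday, June 21, 2027, skipping weekends — Jun 22, Jun 23, Jun 24, Jun 25, …, Jul 15, Jul 16, Jul 19 — lands on Monday, July 19, 2027.
Adding 35 calendar days to July 19, 2027 gives August 23, 2027, which is the date payment becomes effective. August 23, 2027 is a Monday, so no roll-forward applies.

August 23, 2027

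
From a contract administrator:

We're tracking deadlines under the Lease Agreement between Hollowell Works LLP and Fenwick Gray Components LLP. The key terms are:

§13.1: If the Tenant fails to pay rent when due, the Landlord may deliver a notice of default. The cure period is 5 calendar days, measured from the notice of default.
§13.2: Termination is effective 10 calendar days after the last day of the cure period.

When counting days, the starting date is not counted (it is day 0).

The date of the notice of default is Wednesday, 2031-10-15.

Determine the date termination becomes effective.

2031-10-30

The last day of the cure period: 5 calendar days after 2031-10-15 is 2031-10-20.
Adding 10 calendar days to 2031-10-20 gives 2031-10-30, which is the date termination becomes effective.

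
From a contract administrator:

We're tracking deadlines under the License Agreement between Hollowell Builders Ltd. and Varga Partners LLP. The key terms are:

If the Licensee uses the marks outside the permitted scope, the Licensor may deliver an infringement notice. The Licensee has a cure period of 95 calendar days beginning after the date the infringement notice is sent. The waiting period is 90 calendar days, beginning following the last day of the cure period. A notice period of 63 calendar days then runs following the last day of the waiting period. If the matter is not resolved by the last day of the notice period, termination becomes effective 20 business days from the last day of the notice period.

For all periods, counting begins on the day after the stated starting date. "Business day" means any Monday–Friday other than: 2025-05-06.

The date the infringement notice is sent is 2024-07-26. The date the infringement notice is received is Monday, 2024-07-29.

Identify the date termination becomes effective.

2025-04-28

Adding 95 calendar days to 2024-07-26 gives 2024-10-29, which is the last day of the cure period.
The last day of the waiting period: 2024-10-29 + 90 days = 2025-01-27.
Adding 63 calendar days to 2025-01-27 gives 2025-03-31, which is the last day of the notice period.
From Monday, 2025-03-31, 20 business days (Apr 1, Apr 2, Apr 3, Apr 4, …, Apr 24, Apr 25, Apr 28, skipping weekends) brings us to Monday, 2025-04-28, which is the date termination becomes effective.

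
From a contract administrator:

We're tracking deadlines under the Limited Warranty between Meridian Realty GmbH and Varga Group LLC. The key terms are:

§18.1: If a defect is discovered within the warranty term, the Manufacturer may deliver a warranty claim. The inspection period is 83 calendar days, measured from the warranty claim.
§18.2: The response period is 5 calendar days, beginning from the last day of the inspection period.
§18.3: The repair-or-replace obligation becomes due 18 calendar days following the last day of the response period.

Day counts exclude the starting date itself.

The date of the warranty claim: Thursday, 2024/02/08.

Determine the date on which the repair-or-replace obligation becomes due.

Adding 83 calendar days to 2024/02/08 gives 2024/05/01, which is the last day of the inspection period.
Adding 5 calendar days to 2024/05/01 gives 2024/05/06, which is the last day of the response period.
The date on which the repair-or-replace obligation becomes due: 18 calendar days after 2024/05/06 is 2024/05/24.

2024/05/24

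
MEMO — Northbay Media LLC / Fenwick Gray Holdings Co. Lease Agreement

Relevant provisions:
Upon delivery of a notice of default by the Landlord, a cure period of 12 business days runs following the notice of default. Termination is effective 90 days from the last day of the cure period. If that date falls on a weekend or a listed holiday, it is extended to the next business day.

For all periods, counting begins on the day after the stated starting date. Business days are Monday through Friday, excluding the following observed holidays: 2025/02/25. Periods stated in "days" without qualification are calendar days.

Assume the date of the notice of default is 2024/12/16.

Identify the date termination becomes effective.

The last day of the cure period: counting 12 business days from Monday, 2024/12/16 (Dec 17, Dec 18, Dec 19, Dec 20, …, Dec 30, Dec 31, Jan 1, skipping weekends) reaches Wednesday, 2025/01/01.
Adding 90 calendar days to 2025/01/01 gives 2025/04/01, which is the date termination becomes effective. 2025/04/01 is a Tuesday and is not a listed holiday, so no roll-forward applies.

2025/04/01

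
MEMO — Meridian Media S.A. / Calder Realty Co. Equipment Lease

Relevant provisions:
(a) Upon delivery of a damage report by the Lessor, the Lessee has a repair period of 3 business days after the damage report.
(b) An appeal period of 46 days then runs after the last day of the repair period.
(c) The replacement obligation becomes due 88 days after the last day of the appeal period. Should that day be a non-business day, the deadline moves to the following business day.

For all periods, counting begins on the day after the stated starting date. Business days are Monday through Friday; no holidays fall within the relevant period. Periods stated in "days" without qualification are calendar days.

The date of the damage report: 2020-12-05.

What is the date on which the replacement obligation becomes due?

From Saturday, 2020-12-05, 3 business days (Dec 7, Dec 8, Dec 9, skipping weekends) brings us to Wednesday, 2020-12-09, which is the last day of the repair period.
The last day of the appeal period: 2020-12-09 + 46 days = 2021-01-24.
The date on which the replacement obligation becomes due: 88 calendar days after 2021-01-24 is 2021-04-22. 2021-04-22 is a Thursday, so no roll-forward applies.

2021-04-22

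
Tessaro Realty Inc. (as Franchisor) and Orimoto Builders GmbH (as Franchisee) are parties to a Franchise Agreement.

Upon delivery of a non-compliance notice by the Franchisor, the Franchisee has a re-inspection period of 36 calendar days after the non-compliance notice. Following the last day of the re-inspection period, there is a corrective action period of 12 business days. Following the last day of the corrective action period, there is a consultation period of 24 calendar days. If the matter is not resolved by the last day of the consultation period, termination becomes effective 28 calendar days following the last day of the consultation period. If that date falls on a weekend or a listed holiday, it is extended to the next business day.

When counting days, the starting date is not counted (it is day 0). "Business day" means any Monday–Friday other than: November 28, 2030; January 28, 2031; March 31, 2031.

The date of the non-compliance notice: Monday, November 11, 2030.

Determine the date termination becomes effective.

Adding 36 calendar days to November 11, 2030 gives December 17, 2030, which is the last day of the re-inspection period.
The last day of the corrective action period: 12 business days after Tuesday, December 17, 2030, skipping weekends — Dec 18, Dec 19, Dec 20, Dec 23, …, Dec 31, Jan 1, Jan 2 — lands on Thursday, January 2, 2031.
Adding 24 calendar days to January 2, 2031 gives January 26, 2031, which is the last day of the consultation period.
The date termination becomes effective: 28 calendar days after January 26, 2031 is February 23, 2031. That falls on a Sunday, so it rolls to the next business day, Monday, February 24, 2031.

February 24, 2031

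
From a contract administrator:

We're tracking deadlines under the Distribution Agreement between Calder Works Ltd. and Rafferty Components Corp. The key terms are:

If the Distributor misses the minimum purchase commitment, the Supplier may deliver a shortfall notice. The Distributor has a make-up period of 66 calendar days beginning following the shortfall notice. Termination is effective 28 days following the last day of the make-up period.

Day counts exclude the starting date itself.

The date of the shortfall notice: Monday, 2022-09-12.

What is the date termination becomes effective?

The last day of the make-up period: 2022-09-12 + 66 days = 2022-11-17.
Adding 28 calendar days to 2022-11-17 gives 2022-12-15, which is the date termination becomes effective.

2022-12-15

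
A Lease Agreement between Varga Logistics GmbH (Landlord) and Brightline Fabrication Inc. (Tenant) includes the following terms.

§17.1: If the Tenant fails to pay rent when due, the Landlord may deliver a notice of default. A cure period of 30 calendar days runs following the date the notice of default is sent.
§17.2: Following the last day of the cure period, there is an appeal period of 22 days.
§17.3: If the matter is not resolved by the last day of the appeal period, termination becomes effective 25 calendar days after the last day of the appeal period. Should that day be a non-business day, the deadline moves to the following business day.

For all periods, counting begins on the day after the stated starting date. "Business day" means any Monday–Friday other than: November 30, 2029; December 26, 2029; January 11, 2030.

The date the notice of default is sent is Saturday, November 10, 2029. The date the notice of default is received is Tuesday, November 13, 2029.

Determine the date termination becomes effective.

January 28, 2030

The last day of the cure period: 30 calendar days after November 10, 2029 is December 10, 2029.
Adding 22 calendar days to December 10, 2029 gives January 1, 2030, which is the last day of the appeal period.
The date termination becomes effective: January 1, 2030 + 25 days = January 26, 2030. That falls on a Saturday, so it rolls to the next business day, Monday, January 28, 2030.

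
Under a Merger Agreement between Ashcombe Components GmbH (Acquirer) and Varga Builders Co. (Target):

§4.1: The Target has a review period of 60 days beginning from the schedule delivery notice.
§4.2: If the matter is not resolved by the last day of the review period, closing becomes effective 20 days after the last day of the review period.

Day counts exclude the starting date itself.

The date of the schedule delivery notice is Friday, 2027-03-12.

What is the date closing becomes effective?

2027-05-31

Adding 60 calendar days to 2027-03-12 gives 2027-05-11, which is the last day of the review period.
Adding 20 calendar days to 2027-05-11 gives 2027-05-31, which is the date closing becomes effective.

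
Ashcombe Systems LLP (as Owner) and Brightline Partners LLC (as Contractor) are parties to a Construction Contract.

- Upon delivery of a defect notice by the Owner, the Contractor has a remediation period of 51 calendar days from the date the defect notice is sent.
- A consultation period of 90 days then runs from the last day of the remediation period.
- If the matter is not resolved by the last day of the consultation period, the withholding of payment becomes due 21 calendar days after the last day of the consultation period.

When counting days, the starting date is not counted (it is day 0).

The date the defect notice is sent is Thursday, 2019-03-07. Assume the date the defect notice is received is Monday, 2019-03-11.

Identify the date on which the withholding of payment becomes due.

2019-08-16

The last day of the remediation period: 2019-03-07 + 51 days = 2019-04-27.
The last day of the consultation period: 90 calendar days after 2019-04-27 is 2019-07-26.
The date on which the withholding of payment becomes due: 21 calendar days after 2019-07-26 is 2019-08-16.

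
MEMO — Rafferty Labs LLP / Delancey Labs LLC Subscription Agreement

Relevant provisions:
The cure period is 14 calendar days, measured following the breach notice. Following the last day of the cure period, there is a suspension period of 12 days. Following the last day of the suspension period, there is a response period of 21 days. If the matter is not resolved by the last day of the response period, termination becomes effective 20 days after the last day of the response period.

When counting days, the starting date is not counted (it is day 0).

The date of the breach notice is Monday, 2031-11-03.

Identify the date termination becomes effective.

2032-01-09

Adding 14 calendar days to 2031-11-03 gives 2031-11-17, which is the last day of the cure period.
Adding 12 calendar days to 2031-11-17 gives 2031-11-29, which is the last day of the suspension period.
Adding 21 calendar days to 2031-11-29 gives 2031-12-20, which is the last day of the response period.
The date termination becomes effective: 20 calendar days after 2031-12-20 is 2032-01-09.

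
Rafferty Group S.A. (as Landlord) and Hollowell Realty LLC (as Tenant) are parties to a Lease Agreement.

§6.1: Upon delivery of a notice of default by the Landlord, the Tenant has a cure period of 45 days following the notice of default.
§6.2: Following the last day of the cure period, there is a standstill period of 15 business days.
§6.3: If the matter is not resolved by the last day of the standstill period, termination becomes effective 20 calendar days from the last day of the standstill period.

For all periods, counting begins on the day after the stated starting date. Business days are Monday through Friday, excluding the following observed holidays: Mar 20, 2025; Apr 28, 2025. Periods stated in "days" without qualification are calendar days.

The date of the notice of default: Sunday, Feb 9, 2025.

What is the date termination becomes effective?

The last day of the cure period: 45 calendar days after Feb 9, 2025 is Mar 26, 2025.
The last day of the standstill period: 15 business days after Wednesday, Mar 26, 2025, skipping weekends — Mar 27, Mar 28, Mar 31, Apr 1, …, Apr 14, Apr 15, Apr 16 — lands on Wednesday, Apr 16, 2025.
Adding 20 calendar days to Apr 16, 2025 gives May 6, 2025, which is the date termination becomes effective.

May 6, 2025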